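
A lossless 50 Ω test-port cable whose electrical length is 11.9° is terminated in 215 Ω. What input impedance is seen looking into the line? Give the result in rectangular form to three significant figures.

tan(βl) = tan(11.9°) = 0.211
Z_in = Z_0·(Z_L + jZ_0·tanβl)/(Z_0 + jZ_L·tanβl)
     = 50·(215 + j10.5)/(50 + j45.3)

Z_in ≈ 123 − j101 Ω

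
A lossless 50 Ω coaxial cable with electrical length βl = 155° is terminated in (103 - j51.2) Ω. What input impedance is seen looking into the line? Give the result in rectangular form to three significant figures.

tan(βl) = tan(155°) = -0.466
Z_in = Z_0·(Z_L + jZ_0·tanβl)/(Z_0 + jZ_L·tanβl)
     = 50·(103 − j74.5)/(26.1 − j48)

Z_in ≈ 105 + j50.2 Ω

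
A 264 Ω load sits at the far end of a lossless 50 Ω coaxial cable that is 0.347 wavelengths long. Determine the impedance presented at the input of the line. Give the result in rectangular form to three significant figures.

βl = 2π × 0.347 = 125°
tan(βl) = tan(125°) = -1.43
Z_in = Z_0·(Z_L + jZ_0·tanβl)/(Z_0 + jZ_L·tanβl)
     = 50·(264 − j71.6)/(50 − j378)

Z_in ≈ 13.8 + j33.1 Ω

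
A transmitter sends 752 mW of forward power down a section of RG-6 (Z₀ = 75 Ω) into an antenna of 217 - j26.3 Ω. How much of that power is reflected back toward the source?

|Γ| = |(142 − j26.3)/(292 − j26.3)| = 0.493
|Γ|² = 0.243
P_refl = |Γ|²·P_inc = 182 mW, P_del = (1 − |Γ|²)·P_inc = 570 mW

P_reflected ≈ 182 mW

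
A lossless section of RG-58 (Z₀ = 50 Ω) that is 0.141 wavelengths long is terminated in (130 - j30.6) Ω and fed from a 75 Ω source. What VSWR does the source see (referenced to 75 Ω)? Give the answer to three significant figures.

βl = 2π × 0.141 = 50.8°
tan(βl) = 1.22
Z_in = Z_0·(Z_L + jZ_0·tanβl)/(Z_0 + jZ_L·tanβl) = 24.6 − j27.3 Ω
Γ_s = (Z_in − Z_s)/(Z_in + Z_s) = (-50.4 − j27.3)/(99.6 − j27.3), |Γ_s| = 0.555
VSWR = (1 + |Γ_s|)/(1 − |Γ_s|)

VSWR ≈ 3.49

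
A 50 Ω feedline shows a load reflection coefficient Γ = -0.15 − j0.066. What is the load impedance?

Z_L = Z_0·(1 + Γ)/(1 − Γ) = 50·(0.85 − j0.066)/(1.15 + j0.066)

Z_L ≈ 36.7 − j4.97 Ω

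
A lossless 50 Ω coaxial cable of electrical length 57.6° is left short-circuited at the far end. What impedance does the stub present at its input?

tan(βl) = 1.58
For a short-circuited stub, Z_in = jZ_0·tan(βl)

Z_in ≈ +j78.8 Ω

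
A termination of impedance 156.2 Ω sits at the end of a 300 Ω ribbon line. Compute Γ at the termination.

Γ = (Z_L − Z_0)/(Z_L + Z_0) = (156.2 − 300)/(156.2 + 300) = -143.8/456.2

Γ = -0.315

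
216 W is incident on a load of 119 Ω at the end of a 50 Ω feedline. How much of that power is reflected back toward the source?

Γ = (119 − 50)/(119 + 50) = 0.408
|Γ|² = 0.167
P_refl = |Γ|²·P_inc = 36 W, P_del = (1 − |Γ|²)·P_inc = 180 W

P_reflected ≈ 36 W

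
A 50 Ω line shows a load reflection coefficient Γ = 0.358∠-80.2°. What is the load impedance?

Z_L = Z_0·(1 + Γ)/(1 − Γ) = 50·(1.06 − j0.353)/(0.939 + j0.353)

Z_L ≈ 43.3 − j35.1 Ω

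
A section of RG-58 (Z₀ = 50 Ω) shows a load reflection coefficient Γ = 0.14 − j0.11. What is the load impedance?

Z_L ≈ 64.4 − j14.6 Ω

Z_L = Z_0·(1 + Γ)/(1 − Γ) = 50·(1.14 − j0.11)/(0.86 + j0.11)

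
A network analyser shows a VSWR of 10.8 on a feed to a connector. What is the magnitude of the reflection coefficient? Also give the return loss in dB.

|Γ| = (S − 1)/(S + 1) = (10.8 − 1)/(10.8 + 1) = 9.8/11.8
RL = −20·log₁₀|Γ| = −20·log₁₀(0.831)

|Γ| ≈ 0.831; return loss ≈ 1.61 dB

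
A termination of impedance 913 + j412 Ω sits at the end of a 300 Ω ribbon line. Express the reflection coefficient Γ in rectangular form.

Γ = (Z_L − Z_0)/(Z_L + Z_0) = (613 + j412)/(1213 + j412)

Γ ≈ 0.557 + j0.151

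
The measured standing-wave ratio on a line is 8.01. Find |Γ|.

|Γ| ≈ 0.778

|Γ| = (S − 1)/(S + 1) = (8.01 − 1)/(8.01 + 1) = 7.01/9.01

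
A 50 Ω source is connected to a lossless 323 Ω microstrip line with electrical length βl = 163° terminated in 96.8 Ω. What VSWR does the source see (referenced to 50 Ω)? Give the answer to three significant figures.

tan(βl) = -0.306
Z_in = Z_0·(Z_L + jZ_0·tanβl)/(Z_0 + jZ_L·tanβl) = 105 − j89.1 Ω
Γ_s = (Z_in − Z_s)/(Z_in + Z_s) = (55 − j89.1)/(155 − j89.1), |Γ_s| = 0.586
VSWR = (1 + |Γ_s|)/(1 − |Γ_s|)

VSWR ≈ 3.83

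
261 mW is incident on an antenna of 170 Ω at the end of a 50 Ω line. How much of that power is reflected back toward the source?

P_reflected ≈ 77.7 mW

Γ = (170 − 50)/(170 + 50) = 0.545
|Γ|² = 0.298
P_refl = |Γ|²·P_inc = 77.7 mW, P_del = (1 − |Γ|²)·P_inc = 183 mW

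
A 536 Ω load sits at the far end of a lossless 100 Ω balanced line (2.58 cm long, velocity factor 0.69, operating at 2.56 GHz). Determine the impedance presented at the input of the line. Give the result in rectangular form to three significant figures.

λ = v/f = 0.69·c / 2.56 GHz = 0.0809 m
βl = 2π·l/λ = 2π × 0.319 = 115°
tan(βl) = tan(115°) = -2.16
Z_in = Z_0·(Z_L + jZ_0·tanβl)/(Z_0 + jZ_L·tanβl)
     = 100·(536 − j216)/(100 − j1160)

Z_in ≈ 22.5 + j44.4 Ω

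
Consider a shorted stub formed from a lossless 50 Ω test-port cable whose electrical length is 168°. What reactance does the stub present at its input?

tan(βl) = -0.213
For a shorted stub, Z_in = jZ_0·tan(βl)

X_in ≈ -10.6 Ω (capacitive)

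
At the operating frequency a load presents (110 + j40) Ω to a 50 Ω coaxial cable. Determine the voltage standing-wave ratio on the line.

Γ = (Z_L − Z_0)/(Z_L + Z_0) = (60 + j40)/(160 + j40)
|Γ| = 72.1/165 = 0.437
VSWR = (1 + |Γ|)/(1 − |Γ|) = 1.44/0.563

VSWR ≈ 2.55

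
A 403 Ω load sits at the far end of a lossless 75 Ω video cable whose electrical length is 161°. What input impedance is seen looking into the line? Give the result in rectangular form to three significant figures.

tan(βl) = tan(161°) = -0.344
Z_in = Z_0·(Z_L + jZ_0·tanβl)/(Z_0 + jZ_L·tanβl)
     = 75·(403 − j25.8)/(75 − j139)

Z_in ≈ 102 + j163 Ω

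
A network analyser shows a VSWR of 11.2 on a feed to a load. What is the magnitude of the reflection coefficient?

|Γ| ≈ 0.836

|Γ| = (S − 1)/(S + 1) = (11.2 − 1)/(11.2 + 1) = 10.2/12.2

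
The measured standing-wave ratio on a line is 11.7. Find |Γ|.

|Γ| ≈ 0.843

|Γ| = (S − 1)/(S + 1) = (11.7 − 1)/(11.7 + 1) = 10.7/12.7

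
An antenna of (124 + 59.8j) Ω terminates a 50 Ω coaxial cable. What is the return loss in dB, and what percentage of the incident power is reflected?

RL ≈ 5.73 dB; 26.7% of incident power reflected

Γ = (74 + j59.8)/(174 + j59.8), |Γ| = 0.517
RL = −20·log₁₀(0.517) = 5.73 dB
P_refl/P_inc = |Γ|² = 0.267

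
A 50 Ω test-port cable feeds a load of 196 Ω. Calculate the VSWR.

Γ = (196 − 50)/(196 + 50) = 0.593
VSWR = (1 + 0.593)/(1 − 0.593)

VSWR ≈ 3.92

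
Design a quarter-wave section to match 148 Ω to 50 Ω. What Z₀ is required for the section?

Z_qwt ≈ 86 Ω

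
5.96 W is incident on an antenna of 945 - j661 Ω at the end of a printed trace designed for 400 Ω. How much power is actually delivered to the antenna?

|Γ| = |(545 − j661)/(1345 − j661)| = 0.572
|Γ|² = 0.327
P_refl = |Γ|²·P_inc = 1.95 W, P_del = (1 − |Γ|²)·P_inc = 4.01 W

P_delivered ≈ 4.01 W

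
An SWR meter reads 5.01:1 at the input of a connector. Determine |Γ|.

|Γ| ≈ 0.667

|Γ| = (S − 1)/(S + 1) = (5.01 − 1)/(5.01 + 1) = 4.01/6.01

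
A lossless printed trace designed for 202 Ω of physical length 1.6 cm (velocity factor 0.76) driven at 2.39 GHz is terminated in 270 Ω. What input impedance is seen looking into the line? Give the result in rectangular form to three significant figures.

Z_in ≈ 169 − j42.8 Ω

λ = v/f = 0.76·c / 2.39 GHz = 0.0954 m
βl = 2π·l/λ = 2π × 0.168 = 60.4°
tan(βl) = tan(60.4°) = 1.76
Z_in = Z_0·(Z_L + jZ_0·tanβl)/(Z_0 + jZ_L·tanβl)
     = 202·(270 + j355)/(202 + j475)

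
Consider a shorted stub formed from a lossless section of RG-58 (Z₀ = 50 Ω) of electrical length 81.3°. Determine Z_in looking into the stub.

tan(βl) = 6.54
For a shorted stub, Z_in = jZ_0·tan(βl)

Z_in ≈ +j327 Ω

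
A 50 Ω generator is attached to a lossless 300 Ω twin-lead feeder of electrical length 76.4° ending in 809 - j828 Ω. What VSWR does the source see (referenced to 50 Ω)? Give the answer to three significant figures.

tan(βl) = 4.13
Z_in = Z_0·(Z_L + jZ_0·tanβl)/(Z_0 + jZ_L·tanβl) = 52.6 − j14 Ω
Γ_s = (Z_in − Z_s)/(Z_in + Z_s) = (2.59 − j14)/(103 − j14), |Γ_s| = 0.138
VSWR = (1 + |Γ_s|)/(1 − |Γ_s|)

VSWR ≈ 1.32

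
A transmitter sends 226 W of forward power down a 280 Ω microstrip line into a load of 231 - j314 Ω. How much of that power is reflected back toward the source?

|Γ| = |(-49 − j314)/(511 − j314)| = 0.53
|Γ|² = 0.281
P_refl = |Γ|²·P_inc = 63.5 W, P_del = (1 − |Γ|²)·P_inc = 163 W

P_reflected ≈ 63.5 W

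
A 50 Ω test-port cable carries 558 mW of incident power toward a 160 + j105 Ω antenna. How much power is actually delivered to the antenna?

|Γ| = |(110 + j105)/(210 + j105)| = 0.648
|Γ|² = 0.42
P_refl = |Γ|²·P_inc = 234 mW, P_del = (1 − |Γ|²)·P_inc = 324 mW

P_delivered ≈ 324 mW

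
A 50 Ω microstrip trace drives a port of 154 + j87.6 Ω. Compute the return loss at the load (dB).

RL ≈ 4.26 dB

Γ = (104 + j87.6)/(204 + j87.6), |Γ| = 0.612
RL = −20·log₁₀|Γ| = −20·log₁₀(0.612)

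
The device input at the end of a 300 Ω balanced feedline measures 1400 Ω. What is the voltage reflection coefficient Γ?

Γ = 0.647

Γ = (Z_L − Z_0)/(Z_L + Z_0) = (1400 − 300)/(1400 + 300) = 1100/1700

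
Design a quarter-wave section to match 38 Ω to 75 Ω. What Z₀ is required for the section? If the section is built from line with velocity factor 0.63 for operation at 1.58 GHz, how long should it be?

Z_qwt ≈ 53.4 Ω; length ≈ 2.99 cm

Z_qwt = √(Z_0·R_L) = √(75 × 38) = √2850
λ = 0.63·c/f = 0.12 m, so l = λ/4 = 0.0299 m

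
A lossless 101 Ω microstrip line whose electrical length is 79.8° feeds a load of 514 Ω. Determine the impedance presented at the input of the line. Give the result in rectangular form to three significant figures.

Z_in ≈ 20.5 − j17.4 Ω

tan(βl) = tan(79.8°) = 5.56
Z_in = Z_0·(Z_L + jZ_0·tanβl)/(Z_0 + jZ_L·tanβl)
     = 101·(514 + j561)/(101 + j2860)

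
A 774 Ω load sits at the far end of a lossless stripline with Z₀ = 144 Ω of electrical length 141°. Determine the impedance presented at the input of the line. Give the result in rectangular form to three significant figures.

Z_in ≈ 64.3 + j163 Ω

tan(βl) = tan(141°) = -0.81
Z_in = Z_0·(Z_L + jZ_0·tanβl)/(Z_0 + jZ_L·tanβl)
     = 144·(774 − j117)/(144 − j627)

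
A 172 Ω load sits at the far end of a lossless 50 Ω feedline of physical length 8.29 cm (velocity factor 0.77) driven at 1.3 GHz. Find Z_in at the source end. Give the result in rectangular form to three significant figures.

λ = v/f = 0.77·c / 1.3 GHz = 0.178 m
βl = 2π·l/λ = 2π × 0.467 = 168°
tan(βl) = tan(168°) = -0.213
Z_in = Z_0·(Z_L + jZ_0·tanβl)/(Z_0 + jZ_L·tanβl)
     = 50·(172 − j10.7)/(50 − j36.7)

Z_in ≈ 117 + j75.1 Ω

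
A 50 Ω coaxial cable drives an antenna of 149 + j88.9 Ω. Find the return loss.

Γ = (99 + j88.9)/(199 + j88.9), |Γ| = 0.61
RL = −20·log₁₀|Γ| = −20·log₁₀(0.61)

RL ≈ 4.29 dB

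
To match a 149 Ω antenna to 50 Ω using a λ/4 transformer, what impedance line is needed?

Z_qwt ≈ 86.3 Ω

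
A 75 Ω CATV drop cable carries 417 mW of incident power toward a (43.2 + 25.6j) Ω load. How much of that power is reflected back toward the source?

P_reflected ≈ 47.5 mW

|Γ| = |(-31.8 + j25.6)/(118.2 + j25.6)| = 0.338
|Γ|² = 0.114
P_refl = |Γ|²·P_inc = 47.5 mW, P_del = (1 − |Γ|²)·P_inc = 369 mW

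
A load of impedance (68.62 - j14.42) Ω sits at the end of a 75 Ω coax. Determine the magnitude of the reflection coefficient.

|Γ| ≈ 0.109

Γ = (Z_L − Z_0)/(Z_L + Z_0) = (-6.38 − j14.42)/(143.6 − j14.42)
|Γ| = 15.8/144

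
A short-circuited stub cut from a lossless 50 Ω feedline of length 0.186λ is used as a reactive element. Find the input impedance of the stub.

βl = 2π × 0.186 = 67°
tan(βl) = 2.35
For a short-circuited stub, Z_in = jZ_0·tan(βl)

Z_in ≈ +j118 Ω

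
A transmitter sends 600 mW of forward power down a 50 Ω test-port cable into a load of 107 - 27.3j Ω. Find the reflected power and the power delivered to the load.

|Γ| = |(57 − j27.3)/(157 − j27.3)| = 0.397
|Γ|² = 0.157
P_refl = |Γ|²·P_inc = 94.4 mW, P_del = (1 − |Γ|²)·P_inc = 506 mW

P_reflected ≈ 94.4 mW; P_delivered ≈ 506 mW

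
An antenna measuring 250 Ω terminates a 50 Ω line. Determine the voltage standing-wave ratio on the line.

VSWR ≈ 5

Γ = (250 − 50)/(250 + 50) = 0.667
VSWR = (1 + 0.667)/(1 − 0.667)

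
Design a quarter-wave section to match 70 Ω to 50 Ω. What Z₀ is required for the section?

Z_qwt ≈ 59.2 Ω

Z_qwt = √(Z_0·R_L) = √(50 × 70) = √3500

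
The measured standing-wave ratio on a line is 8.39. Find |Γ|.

|Γ| ≈ 0.787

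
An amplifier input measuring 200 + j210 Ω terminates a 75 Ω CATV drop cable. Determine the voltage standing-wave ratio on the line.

VSWR ≈ 5.81

Γ = (Z_L − Z_0)/(Z_L + Z_0) = (125 + j210)/(275 + j210)
|Γ| = 244/346 = 0.706
VSWR = (1 + |Γ|)/(1 − |Γ|) = 1.71/0.294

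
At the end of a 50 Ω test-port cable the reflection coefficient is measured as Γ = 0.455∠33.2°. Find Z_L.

Z_L = Z_0·(1 + Γ)/(1 − Γ) = 50·(1.38 + j0.249)/(0.619 − j0.249)

Z_L ≈ 89 + j55.9 Ω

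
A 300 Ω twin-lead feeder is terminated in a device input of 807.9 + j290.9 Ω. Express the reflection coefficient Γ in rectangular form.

Γ ≈ 0.493 + j0.133

Γ = (Z_L − Z_0)/(Z_L + Z_0) = (507.9 + j290.9)/(1108 + j290.9)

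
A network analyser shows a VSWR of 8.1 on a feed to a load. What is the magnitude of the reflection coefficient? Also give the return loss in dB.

|Γ| ≈ 0.78; return loss ≈ 2.16 dB

|Γ| = (S − 1)/(S + 1) = (8.1 − 1)/(8.1 + 1) = 7.1/9.1
RL = −20·log₁₀|Γ| = −20·log₁₀(0.78)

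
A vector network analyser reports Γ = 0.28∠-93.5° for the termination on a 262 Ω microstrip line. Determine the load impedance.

Z_L = Z_0·(1 + Γ)/(1 − Γ) = 262·(0.983 − j0.279)/(1.02 + j0.279)

Z_L ≈ 217 − j132 Ω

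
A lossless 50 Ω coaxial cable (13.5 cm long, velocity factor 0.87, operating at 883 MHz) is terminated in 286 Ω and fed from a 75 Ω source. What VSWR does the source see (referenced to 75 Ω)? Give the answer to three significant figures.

VSWR ≈ 4.17

λ = v/f = 0.87·c / 883 MHz = 0.296 m
βl = 2π·l/λ = 2π × 0.457 = 164°
tan(βl) = -0.279
Z_in = Z_0·(Z_L + jZ_0·tanβl)/(Z_0 + jZ_L·tanβl) = 87 + j125 Ω
Γ_s = (Z_in − Z_s)/(Z_in + Z_s) = (12 + j125)/(162 + j125), |Γ_s| = 0.613
VSWR = (1 + |Γ_s|)/(1 − |Γ_s|)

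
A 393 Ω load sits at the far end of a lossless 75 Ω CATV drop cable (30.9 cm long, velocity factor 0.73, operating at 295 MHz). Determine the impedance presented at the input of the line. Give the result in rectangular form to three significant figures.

Z_in ≈ 51.2 + j112 Ω

λ = v/f = 0.73·c / 295 MHz = 0.742 m
βl = 2π·l/λ = 2π × 0.416 = 150°
tan(βl) = tan(150°) = -0.581
Z_in = Z_0·(Z_L + jZ_0·tanβl)/(Z_0 + jZ_L·tanβl)
     = 75·(393 − j43.6)/(75 − j228)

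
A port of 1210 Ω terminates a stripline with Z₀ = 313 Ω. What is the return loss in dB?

RL ≈ 4.6 dB

Γ = (1210 − 313)/(1210 + 313) = 0.589
RL = −20·log₁₀|Γ| = −20·log₁₀(0.589)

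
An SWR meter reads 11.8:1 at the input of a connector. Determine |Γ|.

|Γ| ≈ 0.844

|Γ| = (S − 1)/(S + 1) = (11.8 − 1)/(11.8 + 1) = 10.8/12.8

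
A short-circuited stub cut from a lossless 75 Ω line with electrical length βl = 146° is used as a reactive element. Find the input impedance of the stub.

Z_in ≈ −j50.6 Ω

tan(βl) = -0.675
For a short-circuited stub, Z_in = jZ_0·tan(βl)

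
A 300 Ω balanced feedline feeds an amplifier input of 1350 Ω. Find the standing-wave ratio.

Γ = (1350 − 300)/(1350 + 300) = 0.636
VSWR = (1 + 0.636)/(1 − 0.636)

VSWR ≈ 4.5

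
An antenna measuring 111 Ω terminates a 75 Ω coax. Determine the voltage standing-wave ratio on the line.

Γ = (111 − 75)/(111 + 75) = 0.194
VSWR = (1 + 0.194)/(1 − 0.194)

VSWR ≈ 1.48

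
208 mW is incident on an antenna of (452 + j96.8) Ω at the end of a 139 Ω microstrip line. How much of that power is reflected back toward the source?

|Γ| = |(313 + j96.8)/(591 + j96.8)| = 0.547
|Γ|² = 0.299
P_refl = |Γ|²·P_inc = 62.3 mW, P_del = (1 − |Γ|²)·P_inc = 146 mW

P_reflected ≈ 62.3 mW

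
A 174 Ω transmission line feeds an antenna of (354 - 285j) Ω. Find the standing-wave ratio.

Γ = (Z_L − Z_0)/(Z_L + Z_0) = (180 − j285)/(528 − j285)
|Γ| = 337/600 = 0.562
VSWR = (1 + |Γ|)/(1 − |Γ|) = 1.56/0.438

VSWR ≈ 3.56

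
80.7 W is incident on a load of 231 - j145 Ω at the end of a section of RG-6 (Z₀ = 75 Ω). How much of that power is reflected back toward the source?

|Γ| = |(156 − j145)/(306 − j145)| = 0.629
|Γ|² = 0.396
P_refl = |Γ|²·P_inc = 31.9 W, P_del = (1 − |Γ|²)·P_inc = 48.8 W

P_reflected ≈ 31.9 W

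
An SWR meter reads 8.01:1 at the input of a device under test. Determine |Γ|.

|Γ| = (S − 1)/(S + 1) = (8.01 − 1)/(8.01 + 1) = 7.01/9.01

|Γ| ≈ 0.778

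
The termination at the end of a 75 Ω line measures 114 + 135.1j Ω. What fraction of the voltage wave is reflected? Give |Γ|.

Γ = (Z_L − Z_0)/(Z_L + Z_0) = (39 + j135.1)/(189 + j135.1)
|Γ| = 141/232

|Γ| ≈ 0.605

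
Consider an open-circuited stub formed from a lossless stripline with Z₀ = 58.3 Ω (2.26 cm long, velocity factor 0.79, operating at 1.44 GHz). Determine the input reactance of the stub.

X_in ≈ -49.9 Ω (capacitive)

λ = v/f = 0.79·c / 1.44 GHz = 0.165 m
βl = 2π·l/λ = 2π × 0.137 = 49.4°
tan(βl) = 1.17
For an open-circuited stub, Z_in = −jZ_0·cot(βl) = −jZ_0/tan(βl)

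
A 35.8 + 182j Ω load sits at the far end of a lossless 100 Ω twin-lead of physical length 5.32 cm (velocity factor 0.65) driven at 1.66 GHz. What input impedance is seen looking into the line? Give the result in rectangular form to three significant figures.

Z_in ≈ 16.1 + j98.5 Ω

λ = v/f = 0.65·c / 1.66 GHz = 0.117 m
βl = 2π·l/λ = 2π × 0.453 = 163°
tan(βl) = tan(163°) = -0.305
Z_in = Z_0·(Z_L + jZ_0·tanβl)/(Z_0 + jZ_L·tanβl)
     = 100·(35.8 + j151)/(156 − j10.9)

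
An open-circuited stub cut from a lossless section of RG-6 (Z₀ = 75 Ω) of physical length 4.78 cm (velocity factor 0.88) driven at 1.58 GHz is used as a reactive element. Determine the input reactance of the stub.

λ = v/f = 0.88·c / 1.58 GHz = 0.167 m
βl = 2π·l/λ = 2π × 0.286 = 103°
tan(βl) = -4.34
For an open-circuited stub, Z_in = −jZ_0·cot(βl) = −jZ_0/tan(βl)

X_in ≈ 17.3 Ω (inductive)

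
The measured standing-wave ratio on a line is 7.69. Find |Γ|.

|Γ| ≈ 0.77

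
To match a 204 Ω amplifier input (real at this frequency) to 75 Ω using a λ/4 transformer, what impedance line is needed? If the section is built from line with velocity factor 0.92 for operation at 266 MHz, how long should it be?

Z_qwt ≈ 124 Ω; length ≈ 25.9 cm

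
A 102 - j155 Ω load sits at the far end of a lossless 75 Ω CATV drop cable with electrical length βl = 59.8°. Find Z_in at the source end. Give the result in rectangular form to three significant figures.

tan(βl) = tan(59.8°) = 1.72
Z_in = Z_0·(Z_L + jZ_0·tanβl)/(Z_0 + jZ_L·tanβl)
     = 75·(102 − j26.1)/(341 + j175)

Z_in ≈ 15.4 − j13.7 Ω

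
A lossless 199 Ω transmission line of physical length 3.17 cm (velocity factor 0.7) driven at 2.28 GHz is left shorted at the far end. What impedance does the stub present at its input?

λ = v/f = 0.7·c / 2.28 GHz = 0.0921 m
βl = 2π·l/λ = 2π × 0.344 = 124°
tan(βl) = -1.49
For a shorted stub, Z_in = jZ_0·tan(βl)

Z_in ≈ −j296 Ω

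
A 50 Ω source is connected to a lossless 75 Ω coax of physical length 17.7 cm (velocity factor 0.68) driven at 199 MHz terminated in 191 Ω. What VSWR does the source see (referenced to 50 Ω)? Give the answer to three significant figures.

λ = v/f = 0.68·c / 199 MHz = 1.03 m
βl = 2π·l/λ = 2π × 0.173 = 62.2°
tan(βl) = 1.89
Z_in = Z_0·(Z_L + jZ_0·tanβl)/(Z_0 + jZ_L·tanβl) = 36.1 − j32.1 Ω
Γ_s = (Z_in − Z_s)/(Z_in + Z_s) = (-13.9 − j32.1)/(86.1 − j32.1), |Γ_s| = 0.381
VSWR = (1 + |Γ_s|)/(1 − |Γ_s|)

VSWR ≈ 2.23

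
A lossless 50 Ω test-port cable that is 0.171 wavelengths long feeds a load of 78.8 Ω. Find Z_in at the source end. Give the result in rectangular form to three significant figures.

Z_in ≈ 36.7 − j14.5 Ω

βl = 2π × 0.171 = 61.6°
tan(βl) = tan(61.6°) = 1.85
Z_in = Z_0·(Z_L + jZ_0·tanβl)/(Z_0 + jZ_L·tanβl)
     = 50·(78.8 + j92.3)/(50 + j145)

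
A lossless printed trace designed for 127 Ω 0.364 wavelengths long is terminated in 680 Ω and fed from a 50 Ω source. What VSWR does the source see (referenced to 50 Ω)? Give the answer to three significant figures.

VSWR ≈ 7.23

βl = 2π × 0.364 = 131°
tan(βl) = -1.15
Z_in = Z_0·(Z_L + jZ_0·tanβl)/(Z_0 + jZ_L·tanβl) = 40.6 + j104 Ω
Γ_s = (Z_in − Z_s)/(Z_in + Z_s) = (-9.38 + j104)/(90.6 + j104), |Γ_s| = 0.757
VSWR = (1 + |Γ_s|)/(1 − |Γ_s|)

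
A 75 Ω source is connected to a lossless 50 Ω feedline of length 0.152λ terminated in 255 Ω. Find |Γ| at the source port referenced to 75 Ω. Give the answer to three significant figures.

βl = 2π × 0.152 = 54.7°
tan(βl) = 1.41
Z_in = Z_0·(Z_L + jZ_0·tanβl)/(Z_0 + jZ_L·tanβl) = 14.4 − j33.4 Ω
Γ_s = (Z_in − Z_s)/(Z_in + Z_s) = (-60.6 − j33.4)/(89.4 − j33.4), |Γ_s| = 0.724

|Γ| ≈ 0.724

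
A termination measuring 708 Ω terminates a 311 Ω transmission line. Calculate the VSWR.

VSWR ≈ 2.28

Γ = (708 − 311)/(708 + 311) = 0.39
VSWR = (1 + 0.39)/(1 − 0.39)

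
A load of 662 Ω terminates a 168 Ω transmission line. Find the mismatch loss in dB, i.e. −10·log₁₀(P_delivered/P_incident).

Γ = (662 − 168)/(662 + 168) = 0.595
|Γ|² = 0.354, so P_del/P_inc = 1 − |Γ|² = 0.646
ML = −10·log₁₀(1 − |Γ|²)

mismatch loss ≈ 1.9 dB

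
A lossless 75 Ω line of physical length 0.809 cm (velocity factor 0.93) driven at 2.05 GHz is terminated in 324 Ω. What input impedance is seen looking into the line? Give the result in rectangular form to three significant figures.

Z_in ≈ 96.7 − j134 Ω

λ = v/f = 0.93·c / 2.05 GHz = 0.136 m
βl = 2π·l/λ = 2π × 0.0594 = 21.4°
tan(βl) = tan(21.4°) = 0.392
Z_in = Z_0·(Z_L + jZ_0·tanβl)/(Z_0 + jZ_L·tanβl)
     = 75·(324 + j29.4)/(75 + j127)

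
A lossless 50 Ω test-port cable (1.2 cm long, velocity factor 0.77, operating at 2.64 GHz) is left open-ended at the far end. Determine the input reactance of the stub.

X_in ≈ -42.9 Ω (capacitive)

λ = v/f = 0.77·c / 2.64 GHz = 0.0875 m
βl = 2π·l/λ = 2π × 0.137 = 49.4°
tan(βl) = 1.17
For an open-ended stub, Z_in = −jZ_0·cot(βl) = −jZ_0/tan(βl)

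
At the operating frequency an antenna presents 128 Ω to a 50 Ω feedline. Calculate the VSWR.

Γ = (128 − 50)/(128 + 50) = 0.438
VSWR = (1 + 0.438)/(1 − 0.438)

VSWR ≈ 2.56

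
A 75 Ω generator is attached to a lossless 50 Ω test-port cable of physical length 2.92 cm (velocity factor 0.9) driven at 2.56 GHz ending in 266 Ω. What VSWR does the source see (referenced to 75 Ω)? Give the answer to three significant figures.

λ = v/f = 0.9·c / 2.56 GHz = 0.105 m
βl = 2π·l/λ = 2π × 0.277 = 99.7°
tan(βl) = -5.87
Z_in = Z_0·(Z_L + jZ_0·tanβl)/(Z_0 + jZ_L·tanβl) = 9.66 + j8.21 Ω
Γ_s = (Z_in − Z_s)/(Z_in + Z_s) = (-65.3 + j8.21)/(84.7 + j8.21), |Γ_s| = 0.774
VSWR = (1 + |Γ_s|)/(1 − |Γ_s|)

VSWR ≈ 7.86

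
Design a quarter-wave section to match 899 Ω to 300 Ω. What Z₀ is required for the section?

Z_qwt = √(Z_0·R_L) = √(300 × 899) = √269700

Z_qwt ≈ 519 Ω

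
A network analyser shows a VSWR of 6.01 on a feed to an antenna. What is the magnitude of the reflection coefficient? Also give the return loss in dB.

|Γ| = (S − 1)/(S + 1) = (6.01 − 1)/(6.01 + 1) = 5.01/7.01
RL = −20·log₁₀|Γ| = −20·log₁₀(0.715)

|Γ| ≈ 0.715; return loss ≈ 2.92 dB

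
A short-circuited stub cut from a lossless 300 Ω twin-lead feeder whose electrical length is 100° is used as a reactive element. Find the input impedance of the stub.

tan(βl) = -5.67
For a short-circuited stub, Z_in = jZ_0·tan(βl)

Z_in ≈ −j1700 Ω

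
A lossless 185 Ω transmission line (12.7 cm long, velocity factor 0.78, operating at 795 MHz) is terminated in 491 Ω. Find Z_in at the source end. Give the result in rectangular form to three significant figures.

Z_in ≈ 239 + j207 Ω

λ = v/f = 0.78·c / 795 MHz = 0.294 m
βl = 2π·l/λ = 2π × 0.431 = 155°
tan(βl) = tan(155°) = -0.459
Z_in = Z_0·(Z_L + jZ_0·tanβl)/(Z_0 + jZ_L·tanβl)
     = 185·(491 − j85)/(185 − j226)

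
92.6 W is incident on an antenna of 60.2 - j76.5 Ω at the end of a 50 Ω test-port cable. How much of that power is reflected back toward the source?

P_reflected ≈ 30.6 W

|Γ| = |(10.2 − j76.5)/(110.2 − j76.5)| = 0.575
|Γ|² = 0.331
P_refl = |Γ|²·P_inc = 30.6 W, P_del = (1 − |Γ|²)·P_inc = 62 W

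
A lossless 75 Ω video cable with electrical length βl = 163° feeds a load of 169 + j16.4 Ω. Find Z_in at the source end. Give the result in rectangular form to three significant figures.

tan(βl) = tan(163°) = -0.306
Z_in = Z_0·(Z_L + jZ_0·tanβl)/(Z_0 + jZ_L·tanβl)
     = 75·(169 − j6.53)/(80 − j51.7)

Z_in ≈ 115 + j67.9 Ω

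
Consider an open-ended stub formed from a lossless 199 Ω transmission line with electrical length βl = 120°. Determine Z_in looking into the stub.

Z_in ≈ +j115 Ω

tan(βl) = -1.73
For an open-ended stub, Z_in = −jZ_0·cot(βl) = −jZ_0/tan(βl)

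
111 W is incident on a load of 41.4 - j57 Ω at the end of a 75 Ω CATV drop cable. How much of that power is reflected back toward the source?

P_reflected ≈ 28.9 W

|Γ| = |(-33.6 − j57)/(116.4 − j57)| = 0.511
|Γ|² = 0.261
P_refl = |Γ|²·P_inc = 28.9 W, P_del = (1 − |Γ|²)·P_inc = 82.1 W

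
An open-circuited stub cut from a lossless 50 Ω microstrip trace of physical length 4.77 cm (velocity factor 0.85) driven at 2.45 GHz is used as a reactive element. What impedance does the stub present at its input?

λ = v/f = 0.85·c / 2.45 GHz = 0.104 m
βl = 2π·l/λ = 2π × 0.458 = 165°
tan(βl) = -0.268
For an open-circuited stub, Z_in = −jZ_0·cot(βl) = −jZ_0/tan(βl)

Z_in ≈ +j186 Ω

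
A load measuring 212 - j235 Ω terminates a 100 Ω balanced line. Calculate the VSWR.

VSWR ≈ 5

Γ = (Z_L − Z_0)/(Z_L + Z_0) = (112 − j235)/(312 − j235)
|Γ| = 260/391 = 0.666
VSWR = (1 + |Γ|)/(1 − |Γ|) = 1.67/0.334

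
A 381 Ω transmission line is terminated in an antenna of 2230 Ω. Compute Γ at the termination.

Γ = 0.708

Γ = (Z_L − Z_0)/(Z_L + Z_0) = (2230 − 381)/(2230 + 381) = 1849/2611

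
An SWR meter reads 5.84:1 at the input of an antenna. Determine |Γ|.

|Γ| = (S − 1)/(S + 1) = (5.84 − 1)/(5.84 + 1) = 4.84/6.84

|Γ| ≈ 0.708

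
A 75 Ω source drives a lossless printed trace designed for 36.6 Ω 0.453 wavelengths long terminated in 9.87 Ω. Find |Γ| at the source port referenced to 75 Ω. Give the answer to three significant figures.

βl = 2π × 0.453 = 163°
tan(βl) = -0.304
Z_in = Z_0·(Z_L + jZ_0·tanβl)/(Z_0 + jZ_L·tanβl) = 10.7 − j10.3 Ω
Γ_s = (Z_in − Z_s)/(Z_in + Z_s) = (-64.3 − j10.3)/(85.7 − j10.3), |Γ_s| = 0.754

|Γ| ≈ 0.754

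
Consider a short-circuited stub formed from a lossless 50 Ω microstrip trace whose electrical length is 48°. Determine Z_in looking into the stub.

tan(βl) = 1.11
For a short-circuited stub, Z_in = jZ_0·tan(βl)

Z_in ≈ +j55.5 Ω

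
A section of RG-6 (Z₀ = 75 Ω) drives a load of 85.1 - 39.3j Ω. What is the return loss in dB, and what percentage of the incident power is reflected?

Γ = (10.1 − j39.3)/(160.1 − j39.3), |Γ| = 0.246
RL = −20·log₁₀(0.246) = 12.2 dB
P_refl/P_inc = |Γ|² = 0.0606

RL ≈ 12.2 dB; 6.06% of incident power reflected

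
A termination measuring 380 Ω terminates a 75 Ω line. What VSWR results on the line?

For a purely resistive load, VSWR = R_L/Z_0 or Z_0/R_L (whichever > 1) = 380/75

VSWR ≈ 5.07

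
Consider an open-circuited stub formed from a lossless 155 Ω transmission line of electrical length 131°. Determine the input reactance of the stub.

tan(βl) = -1.15
For an open-circuited stub, Z_in = −jZ_0·cot(βl) = −jZ_0/tan(βl)

X_in ≈ 135 Ω (inductive)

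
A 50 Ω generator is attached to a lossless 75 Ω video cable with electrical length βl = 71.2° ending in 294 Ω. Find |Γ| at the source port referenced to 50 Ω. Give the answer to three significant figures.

|Γ| ≈ 0.497

tan(βl) = 2.94
Z_in = Z_0·(Z_L + jZ_0·tanβl)/(Z_0 + jZ_L·tanβl) = 21.2 − j23.7 Ω
Γ_s = (Z_in − Z_s)/(Z_in + Z_s) = (-28.8 − j23.7)/(71.2 − j23.7), |Γ_s| = 0.497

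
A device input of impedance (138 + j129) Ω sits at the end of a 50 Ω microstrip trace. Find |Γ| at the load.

|Γ| ≈ 0.685

Γ = (Z_L − Z_0)/(Z_L + Z_0) = (88 + j129)/(188 + j129)
|Γ| = 156/228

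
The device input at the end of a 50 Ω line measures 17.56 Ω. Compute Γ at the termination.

Γ = -0.48

Γ = (Z_L − Z_0)/(Z_L + Z_0) = (17.56 − 50)/(17.56 + 50) = -32.44/67.56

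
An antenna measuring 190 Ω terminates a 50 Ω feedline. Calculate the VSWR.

For a purely resistive load, VSWR = R_L/Z_0 or Z_0/R_L (whichever > 1) = 190/50

VSWR ≈ 3.8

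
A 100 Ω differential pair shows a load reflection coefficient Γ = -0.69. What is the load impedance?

Z_L ≈ 18.3 Ω

Z_L = Z_0·(1 + Γ)/(1 − Γ) = 100·(0.31)/(1.69)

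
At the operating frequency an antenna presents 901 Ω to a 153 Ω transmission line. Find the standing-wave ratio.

VSWR ≈ 5.89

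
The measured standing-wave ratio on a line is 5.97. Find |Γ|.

|Γ| ≈ 0.713

|Γ| = (S − 1)/(S + 1) = (5.97 − 1)/(5.97 + 1) = 4.97/6.97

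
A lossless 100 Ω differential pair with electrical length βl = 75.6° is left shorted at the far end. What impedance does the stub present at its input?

Z_in ≈ +j389 Ω

tan(βl) = 3.89
For a shorted stub, Z_in = jZ_0·tan(βl)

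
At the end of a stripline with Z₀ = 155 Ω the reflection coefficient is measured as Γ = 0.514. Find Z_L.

Z_L ≈ 483 Ω

Z_L = Z_0·(1 + Γ)/(1 − Γ) = 155·(1.51)/(0.486)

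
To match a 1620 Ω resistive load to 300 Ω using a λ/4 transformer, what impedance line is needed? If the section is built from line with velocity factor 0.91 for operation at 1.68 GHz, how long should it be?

Z_qwt ≈ 697 Ω; length ≈ 4.06 cm

Z_qwt = √(Z_0·R_L) = √(300 × 1620) = √486000
λ = 0.91·c/f = 0.163 m, so l = λ/4 = 0.0406 m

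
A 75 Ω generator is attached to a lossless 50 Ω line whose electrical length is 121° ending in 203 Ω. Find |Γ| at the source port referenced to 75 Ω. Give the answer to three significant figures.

tan(βl) = -1.66
Z_in = Z_0·(Z_L + jZ_0·tanβl)/(Z_0 + jZ_L·tanβl) = 16.4 + j27.6 Ω
Γ_s = (Z_in − Z_s)/(Z_in + Z_s) = (-58.6 + j27.6)/(91.4 + j27.6), |Γ_s| = 0.678

|Γ| ≈ 0.678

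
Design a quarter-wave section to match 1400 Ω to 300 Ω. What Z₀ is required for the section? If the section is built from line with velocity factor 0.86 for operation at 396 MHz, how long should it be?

Z_qwt ≈ 648 Ω; length ≈ 16.3 cm

Z_qwt = √(Z_0·R_L) = √(300 × 1400) = √420000
λ = 0.86·c/f = 0.652 m, so l = λ/4 = 0.163 m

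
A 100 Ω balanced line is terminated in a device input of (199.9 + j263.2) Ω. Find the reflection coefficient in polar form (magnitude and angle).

Γ = (Z_L − Z_0)/(Z_L + Z_0) = (99.9 + j263.2)/(299.9 + j263.2)
|Γ| = 282/399 = 0.706

Γ ≈ 0.706 ∠ 27.9°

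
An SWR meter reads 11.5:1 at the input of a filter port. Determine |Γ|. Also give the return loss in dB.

|Γ| ≈ 0.84; return loss ≈ 1.51 dB

|Γ| = (S − 1)/(S + 1) = (11.5 − 1)/(11.5 + 1) = 10.5/12.5
RL = −20·log₁₀|Γ| = −20·log₁₀(0.84)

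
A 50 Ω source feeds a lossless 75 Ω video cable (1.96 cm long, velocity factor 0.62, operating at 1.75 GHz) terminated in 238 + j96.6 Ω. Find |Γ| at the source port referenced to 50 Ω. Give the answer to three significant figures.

|Γ| ≈ 0.539

λ = v/f = 0.62·c / 1.75 GHz = 0.106 m
βl = 2π·l/λ = 2π × 0.184 = 66.4°
tan(βl) = 2.29
Z_in = Z_0·(Z_L + jZ_0·tanβl)/(Z_0 + jZ_L·tanβl) = 26.3 − j39.8 Ω
Γ_s = (Z_in − Z_s)/(Z_in + Z_s) = (-23.7 − j39.8)/(76.3 − j39.8), |Γ_s| = 0.539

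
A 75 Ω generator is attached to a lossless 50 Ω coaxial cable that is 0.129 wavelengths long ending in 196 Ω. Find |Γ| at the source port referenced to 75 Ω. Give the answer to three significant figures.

|Γ| ≈ 0.628

βl = 2π × 0.129 = 46.4°
tan(βl) = 1.05
Z_in = Z_0·(Z_L + jZ_0·tanβl)/(Z_0 + jZ_L·tanβl) = 22.9 − j42 Ω
Γ_s = (Z_in − Z_s)/(Z_in + Z_s) = (-52.1 − j42)/(97.9 − j42), |Γ_s| = 0.628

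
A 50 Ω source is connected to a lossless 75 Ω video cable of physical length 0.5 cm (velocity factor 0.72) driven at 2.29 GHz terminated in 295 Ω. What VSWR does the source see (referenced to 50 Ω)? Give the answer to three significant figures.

λ = v/f = 0.72·c / 2.29 GHz = 0.0943 m
βl = 2π·l/λ = 2π × 0.053 = 19.1°
tan(βl) = 0.346
Z_in = Z_0·(Z_L + jZ_0·tanβl)/(Z_0 + jZ_L·tanβl) = 116 − j132 Ω
Γ_s = (Z_in − Z_s)/(Z_in + Z_s) = (65.8 − j132)/(166 − j132), |Γ_s| = 0.695
VSWR = (1 + |Γ_s|)/(1 − |Γ_s|)

VSWR ≈ 5.56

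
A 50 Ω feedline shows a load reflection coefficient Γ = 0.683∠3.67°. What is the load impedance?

Z_L = Z_0·(1 + Γ)/(1 − Γ) = 50·(1.68 + j0.0437)/(0.318 − j0.0437)

Z_L ≈ 258 + j42.3 Ω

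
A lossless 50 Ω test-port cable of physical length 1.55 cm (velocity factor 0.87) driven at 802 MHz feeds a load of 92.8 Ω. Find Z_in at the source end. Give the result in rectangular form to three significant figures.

Z_in ≈ 76.5 − j28.4 Ω

λ = v/f = 0.87·c / 802 MHz = 0.325 m
βl = 2π·l/λ = 2π × 0.0476 = 17.1°
tan(βl) = tan(17.1°) = 0.309
Z_in = Z_0·(Z_L + jZ_0·tanβl)/(Z_0 + jZ_L·tanβl)
     = 50·(92.8 + j15.4)/(50 + j28.6)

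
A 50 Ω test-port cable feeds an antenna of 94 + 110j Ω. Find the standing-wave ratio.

VSWR ≈ 4.78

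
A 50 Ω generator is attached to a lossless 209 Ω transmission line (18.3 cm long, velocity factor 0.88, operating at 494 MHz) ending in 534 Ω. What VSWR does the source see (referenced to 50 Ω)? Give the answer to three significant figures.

λ = v/f = 0.88·c / 494 MHz = 0.534 m
βl = 2π·l/λ = 2π × 0.342 = 123°
tan(βl) = -1.52
Z_in = Z_0·(Z_L + jZ_0·tanβl)/(Z_0 + jZ_L·tanβl) = 110 + j109 Ω
Γ_s = (Z_in − Z_s)/(Z_in + Z_s) = (59.8 + j109)/(160 + j109), |Γ_s| = 0.643
VSWR = (1 + |Γ_s|)/(1 − |Γ_s|)

VSWR ≈ 4.6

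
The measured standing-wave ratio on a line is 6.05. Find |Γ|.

|Γ| ≈ 0.716

|Γ| = (S − 1)/(S + 1) = (6.05 − 1)/(6.05 + 1) = 5.05/7.05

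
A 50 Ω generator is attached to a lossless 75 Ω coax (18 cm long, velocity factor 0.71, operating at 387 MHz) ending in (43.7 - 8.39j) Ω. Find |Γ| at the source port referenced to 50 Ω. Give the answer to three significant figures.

|Γ| ≈ 0.43

λ = v/f = 0.71·c / 387 MHz = 0.55 m
βl = 2π·l/λ = 2π × 0.327 = 118°
tan(βl) = -1.9
Z_in = Z_0·(Z_L + jZ_0·tanβl)/(Z_0 + jZ_L·tanβl) = 109 − j38.1 Ω
Γ_s = (Z_in − Z_s)/(Z_in + Z_s) = (59.2 − j38.1)/(159 − j38.1), |Γ_s| = 0.43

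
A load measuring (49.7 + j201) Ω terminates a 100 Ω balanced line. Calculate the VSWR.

VSWR ≈ 10.5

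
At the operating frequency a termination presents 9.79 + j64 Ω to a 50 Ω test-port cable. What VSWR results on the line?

VSWR ≈ 13.6

Γ = (Z_L − Z_0)/(Z_L + Z_0) = (-40.21 + j64)/(59.79 + j64)
|Γ| = 75.6/87.6 = 0.863
VSWR = (1 + |Γ|)/(1 − |Γ|) = 1.86/0.137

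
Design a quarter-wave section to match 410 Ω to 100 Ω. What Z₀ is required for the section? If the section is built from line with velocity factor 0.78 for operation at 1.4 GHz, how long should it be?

Z_qwt = √(Z_0·R_L) = √(100 × 410) = √41000
λ = 0.78·c/f = 0.167 m, so l = λ/4 = 0.0418 m

Z_qwt ≈ 202 Ω; length ≈ 4.18 cm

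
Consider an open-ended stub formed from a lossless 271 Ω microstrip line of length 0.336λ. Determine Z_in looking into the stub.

Z_in ≈ +j163 Ω

βl = 2π × 0.336 = 121°
tan(βl) = -1.67
For an open-ended stub, Z_in = −jZ_0·cot(βl) = −jZ_0/tan(βl)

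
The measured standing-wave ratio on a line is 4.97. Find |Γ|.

|Γ| = (S − 1)/(S + 1) = (4.97 − 1)/(4.97 + 1) = 3.97/5.97

|Γ| ≈ 0.665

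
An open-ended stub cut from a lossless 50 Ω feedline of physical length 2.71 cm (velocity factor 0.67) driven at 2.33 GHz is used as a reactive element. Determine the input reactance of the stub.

X_in ≈ 21.3 Ω (inductive)

λ = v/f = 0.67·c / 2.33 GHz = 0.0863 m
βl = 2π·l/λ = 2π × 0.314 = 113°
tan(βl) = -2.35
For an open-ended stub, Z_in = −jZ_0·cot(βl) = −jZ_0/tan(βl)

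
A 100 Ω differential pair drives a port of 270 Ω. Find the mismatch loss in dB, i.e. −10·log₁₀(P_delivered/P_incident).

Γ = (270 − 100)/(270 + 100) = 0.459
|Γ|² = 0.211, so P_del/P_inc = 1 − |Γ|² = 0.789
ML = −10·log₁₀(1 − |Γ|²)

mismatch loss ≈ 1.03 dB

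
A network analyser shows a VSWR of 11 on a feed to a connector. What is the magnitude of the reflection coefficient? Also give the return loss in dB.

|Γ| = (S − 1)/(S + 1) = (11 − 1)/(11 + 1) = 10/12
RL = −20·log₁₀|Γ| = −20·log₁₀(0.833)

|Γ| ≈ 0.833; return loss ≈ 1.58 dB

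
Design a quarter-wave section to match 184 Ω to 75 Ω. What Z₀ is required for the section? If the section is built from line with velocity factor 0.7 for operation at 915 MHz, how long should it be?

Z_qwt ≈ 117 Ω; length ≈ 5.74 cm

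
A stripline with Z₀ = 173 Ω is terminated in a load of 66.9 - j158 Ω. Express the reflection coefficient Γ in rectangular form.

Γ ≈ -0.00593 − j0.663

Γ = (Z_L − Z_0)/(Z_L + Z_0) = (-106.1 − j158)/(239.9 − j158)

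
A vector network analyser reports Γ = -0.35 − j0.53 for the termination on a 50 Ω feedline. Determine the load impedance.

Z_L ≈ 14.2 − j25.2 Ω

Z_L = Z_0·(1 + Γ)/(1 − Γ) = 50·(0.65 − j0.53)/(1.35 + j0.53)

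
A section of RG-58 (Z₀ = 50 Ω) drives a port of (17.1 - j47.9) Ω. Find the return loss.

RL ≈ 3.04 dB

Γ = (-32.9 − j47.9)/(67.1 − j47.9), |Γ| = 0.705
RL = −20·log₁₀|Γ| = −20·log₁₀(0.705)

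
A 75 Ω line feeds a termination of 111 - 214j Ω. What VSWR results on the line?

VSWR ≈ 7.52

Γ = (Z_L − Z_0)/(Z_L + Z_0) = (36 − j214)/(186 − j214)
|Γ| = 217/284 = 0.765
VSWR = (1 + |Γ|)/(1 − |Γ|) = 1.77/0.235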